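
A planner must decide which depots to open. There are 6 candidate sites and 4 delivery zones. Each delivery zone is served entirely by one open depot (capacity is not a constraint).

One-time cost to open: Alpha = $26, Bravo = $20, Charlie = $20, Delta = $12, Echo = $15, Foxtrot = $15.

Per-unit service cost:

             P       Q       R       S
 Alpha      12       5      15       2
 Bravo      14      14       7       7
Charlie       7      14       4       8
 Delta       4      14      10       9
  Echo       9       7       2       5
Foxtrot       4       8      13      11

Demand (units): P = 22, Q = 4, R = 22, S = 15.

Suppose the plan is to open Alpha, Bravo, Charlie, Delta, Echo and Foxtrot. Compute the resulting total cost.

Total cost: 290

Each delivery zone is assigned to its cheapest site among the open ones.
{Alpha, Bravo, Charlie, Delta, Echo, Foxtrot}: P→Delta 4·22=88, Q→Alpha 5·4=20, R→Echo 2·22=44, S→Alpha 2·15=30. Service 182; fixed 108; total 290.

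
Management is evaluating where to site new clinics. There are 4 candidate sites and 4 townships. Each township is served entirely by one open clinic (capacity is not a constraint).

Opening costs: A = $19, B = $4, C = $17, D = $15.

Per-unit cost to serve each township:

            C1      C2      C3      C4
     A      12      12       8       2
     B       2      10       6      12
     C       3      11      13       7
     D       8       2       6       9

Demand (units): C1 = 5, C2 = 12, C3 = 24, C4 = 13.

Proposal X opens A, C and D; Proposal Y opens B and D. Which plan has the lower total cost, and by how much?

Proposal X: {A, C, D}: C1→C 3·5=15, C2→D 2·12=24, C3→D 6·24=144, C4→A 2·13=26. Service 209; fixed 51; total 260.
Proposal Y: {B, D}: C1→B 2·5=10, C2→D 2·12=24, C3→B 6·24=144, C4→D 9·13=117. Service 295; fixed 19; total 314.
Difference: |260 − 314| = 54.

Proposal X is cheaper by 54.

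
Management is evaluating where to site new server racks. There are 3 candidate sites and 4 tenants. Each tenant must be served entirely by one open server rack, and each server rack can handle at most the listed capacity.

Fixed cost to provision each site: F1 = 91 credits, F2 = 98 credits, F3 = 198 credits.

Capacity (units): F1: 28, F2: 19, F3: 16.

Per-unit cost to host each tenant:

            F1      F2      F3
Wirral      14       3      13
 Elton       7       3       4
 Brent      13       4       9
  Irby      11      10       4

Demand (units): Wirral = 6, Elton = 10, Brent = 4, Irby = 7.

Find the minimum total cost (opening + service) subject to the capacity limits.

Open {F1, F2}: Wirral→F2 3·6=18, Elton→F1 7·10=70, Brent→F2 4·4=16, Irby→F2 10·7=70.
Loads: F1 carries 10/28, F2 carries 17/19. Service 174; fixed 189; total 363.
Next best feasible plan costs 366.

Minimum total cost: 363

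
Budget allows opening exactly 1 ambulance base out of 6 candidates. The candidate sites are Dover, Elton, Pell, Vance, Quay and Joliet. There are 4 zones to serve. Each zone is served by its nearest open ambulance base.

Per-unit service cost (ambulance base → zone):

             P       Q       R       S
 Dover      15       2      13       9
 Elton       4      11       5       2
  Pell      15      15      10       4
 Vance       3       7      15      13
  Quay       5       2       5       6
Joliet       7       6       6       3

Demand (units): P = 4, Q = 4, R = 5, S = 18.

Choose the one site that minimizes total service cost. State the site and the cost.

With exactly 1 open, each zone uses its cheapest among the chosen.
{Elton}: P→Elton 4·4=16, Q→Elton 11·4=44, R→Elton 5·5=25, S→Elton 2·18=36. Service cost 121.
{Joliet}: service cost 136
{Quay}: service cost 161
Among all 6 size-1 choices, {Elton} is lowest.

Choose Elton only; total service cost 121.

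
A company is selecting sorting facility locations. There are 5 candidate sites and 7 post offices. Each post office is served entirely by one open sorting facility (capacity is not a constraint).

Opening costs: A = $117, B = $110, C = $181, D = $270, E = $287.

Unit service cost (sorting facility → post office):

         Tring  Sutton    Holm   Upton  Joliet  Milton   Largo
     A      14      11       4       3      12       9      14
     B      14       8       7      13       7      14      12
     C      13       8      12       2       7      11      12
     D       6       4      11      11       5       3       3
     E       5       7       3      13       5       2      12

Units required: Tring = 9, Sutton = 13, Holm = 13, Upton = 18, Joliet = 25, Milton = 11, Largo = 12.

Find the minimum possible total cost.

Minimum total cost: 793

For any fixed open set, each post office goes to its cheapest open site; total = fixed + service.
{A, D}: Tring→D 6·9=54, Sutton→D 4·13=52, Holm→A 4·13=52, Upton→A 3·18=54, Joliet→D 5·25=125, Milton→D 3·11=33, Largo→D 3·12=36. Service 406; fixed 387; total 793.
{A, B, D}: Tring→D 6·9=54, Sutton→D 4·13=52, Holm→A 4·13=52, Upton→A 3·18=54, Joliet→D 5·25=125, Milton→D 3·11=33, Largo→D 3·12=36. Service 406; fixed 497; total 903.
{D}: service 641 + fixed 270 = 911
{A, B, C, D, E}: service 355 + fixed 965 = 1320
No other subset beats 793.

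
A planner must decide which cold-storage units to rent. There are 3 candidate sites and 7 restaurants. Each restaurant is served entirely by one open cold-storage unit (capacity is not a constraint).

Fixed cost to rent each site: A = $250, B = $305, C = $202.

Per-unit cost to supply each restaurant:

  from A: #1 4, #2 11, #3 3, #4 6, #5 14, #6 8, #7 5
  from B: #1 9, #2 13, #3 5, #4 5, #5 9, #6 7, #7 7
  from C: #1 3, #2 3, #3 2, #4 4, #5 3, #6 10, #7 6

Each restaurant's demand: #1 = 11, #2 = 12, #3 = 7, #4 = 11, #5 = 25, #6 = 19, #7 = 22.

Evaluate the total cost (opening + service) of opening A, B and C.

Total cost: 1202

Each restaurant is assigned to its cheapest site among the open ones.
{A, B, C}: #1→C 3·11=33, #2→C 3·12=36, #3→C 2·7=14, #4→C 4·11=44, #5→C 3·25=75, #6→B 7·19=133, #7→A 5·22=110. Service 445; fixed 757; total 1202.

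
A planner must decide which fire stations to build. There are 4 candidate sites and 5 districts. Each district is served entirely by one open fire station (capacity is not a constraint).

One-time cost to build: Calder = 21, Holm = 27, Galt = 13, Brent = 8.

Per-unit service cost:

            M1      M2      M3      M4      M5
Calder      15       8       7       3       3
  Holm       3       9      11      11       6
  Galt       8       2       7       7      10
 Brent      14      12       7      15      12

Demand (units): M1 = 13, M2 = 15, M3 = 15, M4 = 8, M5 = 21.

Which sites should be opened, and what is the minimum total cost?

For any fixed open set, each district goes to its cheapest open site; total = fixed + service.
{Calder, Holm, Galt}: M1→Holm 3·13=39, M2→Galt 2·15=30, M3→Calder 7·15=105, M4→Calder 3·8=24, M5→Calder 3·21=63. Service 261; fixed 61; total 322.
{Calder, Holm, Galt, Brent}: service 261 + fixed 69 = 330
{Calder, Galt}: service 326 + fixed 34 = 360
{Brent}: service 839 + fixed 8 = 847
(All 15 nonempty subsets were checked; Calder, Holm and Galt is lowest.)

Open Calder, Holm and Galt; minimum total cost 322.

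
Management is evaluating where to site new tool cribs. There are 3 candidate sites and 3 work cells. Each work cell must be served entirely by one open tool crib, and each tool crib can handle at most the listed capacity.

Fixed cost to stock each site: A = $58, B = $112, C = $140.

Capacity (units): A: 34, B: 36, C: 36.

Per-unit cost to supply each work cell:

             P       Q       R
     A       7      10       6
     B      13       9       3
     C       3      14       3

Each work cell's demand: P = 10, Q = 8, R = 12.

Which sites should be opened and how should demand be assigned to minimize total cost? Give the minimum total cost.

Open {A}: P→A 7·10=70, Q→A 10·8=80, R→A 6·12=72.
Loads: A carries 30/34. Service 222; fixed 58; total 280.
Next best feasible plan costs 318.

Minimum total cost: 280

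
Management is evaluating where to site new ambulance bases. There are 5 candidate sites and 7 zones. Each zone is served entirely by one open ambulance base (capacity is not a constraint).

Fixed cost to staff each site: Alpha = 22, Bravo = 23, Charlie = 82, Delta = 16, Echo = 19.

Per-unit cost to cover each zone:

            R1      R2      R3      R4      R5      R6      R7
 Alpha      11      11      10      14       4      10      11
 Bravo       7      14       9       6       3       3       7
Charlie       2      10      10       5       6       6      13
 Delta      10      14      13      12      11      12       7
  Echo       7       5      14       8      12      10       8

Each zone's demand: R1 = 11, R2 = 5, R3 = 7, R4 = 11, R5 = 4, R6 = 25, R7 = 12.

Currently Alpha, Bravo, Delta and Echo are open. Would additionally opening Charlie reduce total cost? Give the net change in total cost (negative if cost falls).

Current service cost with {Alpha, Bravo, Delta, Echo}: 402.
Adding Charlie: each zone re-picks its cheapest; new service cost 336, saving 66.
Extra fixed cost: 82. Net change = 82 − 66 = 16.
(Totals: 482 → 498.)

No — net change +16 (cost rises by 16).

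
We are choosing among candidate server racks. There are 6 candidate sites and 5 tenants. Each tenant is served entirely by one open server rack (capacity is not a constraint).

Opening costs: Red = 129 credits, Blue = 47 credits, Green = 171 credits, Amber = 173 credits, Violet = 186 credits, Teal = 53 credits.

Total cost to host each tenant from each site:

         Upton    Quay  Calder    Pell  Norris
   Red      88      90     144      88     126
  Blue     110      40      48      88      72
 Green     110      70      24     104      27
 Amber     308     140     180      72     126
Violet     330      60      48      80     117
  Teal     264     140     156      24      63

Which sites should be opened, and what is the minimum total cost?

For any fixed open set, each tenant goes to its cheapest open site; total = fixed + service.
{Blue, Teal}: Upton→Blue 110, Quay→Blue 40, Calder→Blue 48, Pell→Teal 24, Norris→Teal 63. Service 285; fixed 100; total 385.
{Blue}: service 358 + fixed 47 = 405
{Green, Teal}: service 255 + fixed 224 = 479
{Red, Blue, Green, Amber, Violet, Teal}: service 203 + fixed 759 = 962
No other subset beats 385.

Open Blue and Teal; minimum total cost 385.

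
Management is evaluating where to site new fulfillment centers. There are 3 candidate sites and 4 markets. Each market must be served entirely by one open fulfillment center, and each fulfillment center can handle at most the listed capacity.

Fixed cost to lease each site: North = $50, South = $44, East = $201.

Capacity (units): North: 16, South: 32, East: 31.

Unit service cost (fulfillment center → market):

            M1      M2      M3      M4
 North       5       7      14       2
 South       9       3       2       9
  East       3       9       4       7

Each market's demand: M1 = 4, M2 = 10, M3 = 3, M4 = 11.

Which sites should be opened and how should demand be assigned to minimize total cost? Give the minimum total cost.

Minimum total cost: 172

Open {North, South}: M1→North 5·4=20, M2→South 3·10=30, M3→South 2·3=6, M4→North 2·11=22.
Loads: North carries 15/16, South carries 13/32. Service 78; fixed 94; total 172.
Next best feasible plan costs 188.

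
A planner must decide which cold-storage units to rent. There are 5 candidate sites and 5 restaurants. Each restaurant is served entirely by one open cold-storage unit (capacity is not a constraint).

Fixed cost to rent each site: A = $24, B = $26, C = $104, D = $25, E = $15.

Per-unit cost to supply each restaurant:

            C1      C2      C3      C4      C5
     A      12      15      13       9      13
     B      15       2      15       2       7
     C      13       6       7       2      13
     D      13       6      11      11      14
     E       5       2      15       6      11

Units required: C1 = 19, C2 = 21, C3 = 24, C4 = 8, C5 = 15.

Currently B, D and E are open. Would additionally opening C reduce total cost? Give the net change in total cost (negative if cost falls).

Current service cost with {B, D, E}: 522.
Adding C: each restaurant re-picks its cheapest; new service cost 426, saving 96.
Extra fixed cost: 104. Net change = 104 − 96 = 8.
(Totals: 588 → 596.)

No — net change +8 (cost rises by 8).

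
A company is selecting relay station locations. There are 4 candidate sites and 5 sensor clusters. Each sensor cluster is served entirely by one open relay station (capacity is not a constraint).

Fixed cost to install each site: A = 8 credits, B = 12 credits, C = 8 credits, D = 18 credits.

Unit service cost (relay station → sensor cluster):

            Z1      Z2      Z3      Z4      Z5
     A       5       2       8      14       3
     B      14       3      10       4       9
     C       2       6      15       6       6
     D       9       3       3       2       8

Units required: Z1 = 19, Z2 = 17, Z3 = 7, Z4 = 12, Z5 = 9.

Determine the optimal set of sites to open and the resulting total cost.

Open A, C and D; minimum total cost 178.

For any fixed open set, each sensor cluster goes to its cheapest open site; total = fixed + service.
{A, C, D}: Z1→C 2·19=38, Z2→A 2·17=34, Z3→D 3·7=21, Z4→D 2·12=24, Z5→A 3·9=27. Service 144; fixed 34; total 178.
{A, B, C, D}: service 144 + fixed 46 = 190
{C, D}: service 188 + fixed 26 = 214
{A}: Z1→A 5·19=95, Z2→A 2·17=34, Z3→A 8·7=56, Z4→A 14·12=168, Z5→A 3·9=27. Service 380; fixed 8; total 388.
(All 15 nonempty subsets were checked; A, C and D is lowest.)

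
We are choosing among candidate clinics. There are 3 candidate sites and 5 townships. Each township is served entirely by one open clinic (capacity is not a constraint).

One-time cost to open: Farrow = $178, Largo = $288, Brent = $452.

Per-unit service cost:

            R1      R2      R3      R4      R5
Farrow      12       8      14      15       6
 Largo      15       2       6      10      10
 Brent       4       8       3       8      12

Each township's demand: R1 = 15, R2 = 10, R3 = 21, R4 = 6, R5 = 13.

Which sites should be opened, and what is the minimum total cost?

Open Largo only; minimum total cost 849.

For any fixed open set, each township goes to its cheapest open site; total = fixed + service.
{Largo}: R1→Largo 15·15=225, R2→Largo 2·10=20, R3→Largo 6·21=126, R4→Largo 10·6=60, R5→Largo 10·13=130. Service 561; fixed 288; total 849.
{Brent}: R1→Brent 4·15=60, R2→Brent 8·10=80, R3→Brent 3·21=63, R4→Brent 8·6=48, R5→Brent 12·13=156. Service 407; fixed 452; total 859.
{Farrow}: R1→Farrow 12·15=180, R2→Farrow 8·10=80, R3→Farrow 14·21=294, R4→Farrow 15·6=90, R5→Farrow 6·13=78. Service 722; fixed 178; total 900.
{Farrow, Largo, Brent}: R1→Brent 4·15=60, R2→Largo 2·10=20, R3→Brent 3·21=63, R4→Brent 8·6=48, R5→Farrow 6·13=78. Service 269; fixed 918; total 1187.
No other subset beats 849.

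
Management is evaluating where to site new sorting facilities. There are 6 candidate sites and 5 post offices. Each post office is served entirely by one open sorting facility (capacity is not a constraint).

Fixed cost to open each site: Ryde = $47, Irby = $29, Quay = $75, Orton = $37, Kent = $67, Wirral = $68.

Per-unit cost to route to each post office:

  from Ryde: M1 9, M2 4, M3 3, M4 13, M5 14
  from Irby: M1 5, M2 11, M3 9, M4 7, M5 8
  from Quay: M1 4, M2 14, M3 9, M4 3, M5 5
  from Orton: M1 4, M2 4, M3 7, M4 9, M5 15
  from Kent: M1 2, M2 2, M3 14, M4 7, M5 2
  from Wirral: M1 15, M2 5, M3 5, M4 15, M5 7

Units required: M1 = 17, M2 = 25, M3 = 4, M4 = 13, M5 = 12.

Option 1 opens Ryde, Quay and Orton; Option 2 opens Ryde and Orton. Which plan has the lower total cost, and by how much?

Option 1 is cheaper by 111.

Option 1: {Ryde, Quay, Orton}: M1→Quay 4·17=68, M2→Ryde 4·25=100, M3→Ryde 3·4=12, M4→Quay 3·13=39, M5→Quay 5·12=60. Service 279; fixed 159; total 438.
Option 2: {Ryde, Orton}: M1→Orton 4·17=68, M2→Ryde 4·25=100, M3→Ryde 3·4=12, M4→Orton 9·13=117, M5→Ryde 14·12=168. Service 465; fixed 84; total 549.
Difference: |438 − 549| = 111.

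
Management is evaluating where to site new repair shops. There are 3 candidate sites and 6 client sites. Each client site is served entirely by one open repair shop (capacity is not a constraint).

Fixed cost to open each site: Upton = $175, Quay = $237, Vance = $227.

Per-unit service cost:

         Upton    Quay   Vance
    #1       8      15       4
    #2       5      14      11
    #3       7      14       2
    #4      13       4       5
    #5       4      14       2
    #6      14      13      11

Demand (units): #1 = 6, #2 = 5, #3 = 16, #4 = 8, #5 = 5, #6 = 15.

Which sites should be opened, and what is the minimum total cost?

Open Vance only; minimum total cost 553.

For any fixed open set, each client site goes to its cheapest open site; total = fixed + service.
{Vance}: #1→Vance 4·6=24, #2→Vance 11·5=55, #3→Vance 2·16=32, #4→Vance 5·8=40, #5→Vance 2·5=10, #6→Vance 11·15=165. Service 326; fixed 227; total 553.
{Upton}: #1→Upton 8·6=48, #2→Upton 5·5=25, #3→Upton 7·16=112, #4→Upton 13·8=104, #5→Upton 4·5=20, #6→Upton 14·15=210. Service 519; fixed 175; total 694.
{Upton, Vance}: #1→Vance 4·6=24, #2→Upton 5·5=25, #3→Vance 2·16=32, #4→Vance 5·8=40, #5→Vance 2·5=10, #6→Vance 11·15=165. Service 296; fixed 402; total 698.
{Upton, Quay, Vance}: service 288 + fixed 639 = 927
(All 7 nonempty subsets were checked; Vance only is lowest.)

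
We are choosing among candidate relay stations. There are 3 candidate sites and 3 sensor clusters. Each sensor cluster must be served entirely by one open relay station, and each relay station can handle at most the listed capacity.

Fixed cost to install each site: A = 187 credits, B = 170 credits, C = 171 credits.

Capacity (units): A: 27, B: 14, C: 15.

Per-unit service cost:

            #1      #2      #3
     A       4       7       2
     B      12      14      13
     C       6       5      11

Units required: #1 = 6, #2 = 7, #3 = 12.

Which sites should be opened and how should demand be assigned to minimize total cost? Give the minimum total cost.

Minimum total cost: 284

Open {A}: #1→A 4·6=24, #2→A 7·7=49, #3→A 2·12=24.
Loads: A carries 25/27. Service 97; fixed 187; total 284.
Next best feasible plan costs 441.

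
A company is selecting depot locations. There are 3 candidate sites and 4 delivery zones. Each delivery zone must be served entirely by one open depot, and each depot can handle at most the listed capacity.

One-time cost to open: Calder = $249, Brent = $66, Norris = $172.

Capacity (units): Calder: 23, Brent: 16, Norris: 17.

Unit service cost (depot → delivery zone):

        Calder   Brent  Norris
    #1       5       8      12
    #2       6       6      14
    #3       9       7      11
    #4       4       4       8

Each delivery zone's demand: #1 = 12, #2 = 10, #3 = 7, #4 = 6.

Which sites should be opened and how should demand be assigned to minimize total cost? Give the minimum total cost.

Minimum total cost: 508

Open {Calder, Brent}: #1→Calder 5·12=60, #2→Calder 6·10=60, #3→Brent 7·7=49, #4→Brent 4·6=24.
Loads: Calder carries 22/23, Brent carries 13/16. Service 193; fixed 315; total 508.
Next best feasible plan costs 522.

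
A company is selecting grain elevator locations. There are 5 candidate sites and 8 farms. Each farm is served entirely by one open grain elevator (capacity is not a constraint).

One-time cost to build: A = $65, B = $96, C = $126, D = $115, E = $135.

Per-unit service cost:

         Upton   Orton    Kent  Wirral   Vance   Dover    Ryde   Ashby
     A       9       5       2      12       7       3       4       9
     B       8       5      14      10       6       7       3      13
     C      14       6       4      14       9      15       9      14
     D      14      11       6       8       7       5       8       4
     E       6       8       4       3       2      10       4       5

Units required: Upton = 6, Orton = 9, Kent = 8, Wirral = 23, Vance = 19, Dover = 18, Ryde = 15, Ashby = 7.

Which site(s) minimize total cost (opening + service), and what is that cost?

For any fixed open set, each farm goes to its cheapest open site; total = fixed + service.
{A, E}: Upton→E 6·6=36, Orton→A 5·9=45, Kent→A 2·8=16, Wirral→E 3·23=69, Vance→E 2·19=38, Dover→A 3·18=54, Ryde→A 4·15=60, Ashby→E 5·7=35. Service 353; fixed 200; total 553.
{A, B, E}: Upton→E 6·6=36, Orton→A 5·9=45, Kent→A 2·8=16, Wirral→E 3·23=69, Vance→E 2·19=38, Dover→A 3·18=54, Ryde→B 3·15=45, Ashby→E 5·7=35. Service 338; fixed 296; total 634.
{B, E}: service 426 + fixed 231 = 657
{A, B, C, D, E}: service 331 + fixed 537 = 868
No other subset beats 553.

Open A and E; minimum total cost 553.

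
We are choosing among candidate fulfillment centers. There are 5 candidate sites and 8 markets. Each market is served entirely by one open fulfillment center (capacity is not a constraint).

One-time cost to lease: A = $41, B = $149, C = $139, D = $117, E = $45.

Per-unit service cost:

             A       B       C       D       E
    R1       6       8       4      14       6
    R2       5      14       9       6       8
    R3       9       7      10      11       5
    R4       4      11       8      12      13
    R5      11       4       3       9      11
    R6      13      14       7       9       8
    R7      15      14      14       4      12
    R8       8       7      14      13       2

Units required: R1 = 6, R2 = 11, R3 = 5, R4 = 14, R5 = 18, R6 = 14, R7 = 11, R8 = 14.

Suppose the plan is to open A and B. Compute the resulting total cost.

Each market is assigned to its cheapest site among the open ones.
{A, B}: R1→A 6·6=36, R2→A 5·11=55, R3→B 7·5=35, R4→A 4·14=56, R5→B 4·18=72, R6→A 13·14=182, R7→B 14·11=154, R8→B 7·14=98. Service 688; fixed 190; total 878.

Total cost: 878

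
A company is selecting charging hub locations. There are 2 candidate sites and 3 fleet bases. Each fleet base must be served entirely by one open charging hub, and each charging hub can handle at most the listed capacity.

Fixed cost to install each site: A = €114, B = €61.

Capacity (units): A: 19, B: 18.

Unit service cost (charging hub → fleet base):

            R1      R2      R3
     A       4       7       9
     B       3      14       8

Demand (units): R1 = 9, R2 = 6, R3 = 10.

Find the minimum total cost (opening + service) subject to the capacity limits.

Minimum total cost: 333

Open {A, B}: R1→A 4·9=36, R2→A 7·6=42, R3→B 8·10=80.
Loads: A carries 15/19, B carries 10/18. Service 158; fixed 175; total 333.
Next best feasible plan costs 334.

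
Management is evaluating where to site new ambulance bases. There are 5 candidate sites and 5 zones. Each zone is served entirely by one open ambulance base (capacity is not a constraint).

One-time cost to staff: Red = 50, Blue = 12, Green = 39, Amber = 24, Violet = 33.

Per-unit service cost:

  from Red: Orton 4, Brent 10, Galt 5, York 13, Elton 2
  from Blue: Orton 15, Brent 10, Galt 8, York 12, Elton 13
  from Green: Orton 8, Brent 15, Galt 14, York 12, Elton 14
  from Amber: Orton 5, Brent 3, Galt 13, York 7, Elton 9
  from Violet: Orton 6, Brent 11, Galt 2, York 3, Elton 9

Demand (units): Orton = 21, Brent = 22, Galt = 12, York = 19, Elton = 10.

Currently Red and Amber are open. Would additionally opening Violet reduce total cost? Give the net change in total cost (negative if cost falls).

Yes — net change −79 (cost falls by 79).

Current service cost with {Red, Amber}: 363.
Adding Violet: each zone re-picks its cheapest; new service cost 251, saving 112.
Extra fixed cost: 33. Net change = 33 − 112 = -79.
(Totals: 437 → 358.)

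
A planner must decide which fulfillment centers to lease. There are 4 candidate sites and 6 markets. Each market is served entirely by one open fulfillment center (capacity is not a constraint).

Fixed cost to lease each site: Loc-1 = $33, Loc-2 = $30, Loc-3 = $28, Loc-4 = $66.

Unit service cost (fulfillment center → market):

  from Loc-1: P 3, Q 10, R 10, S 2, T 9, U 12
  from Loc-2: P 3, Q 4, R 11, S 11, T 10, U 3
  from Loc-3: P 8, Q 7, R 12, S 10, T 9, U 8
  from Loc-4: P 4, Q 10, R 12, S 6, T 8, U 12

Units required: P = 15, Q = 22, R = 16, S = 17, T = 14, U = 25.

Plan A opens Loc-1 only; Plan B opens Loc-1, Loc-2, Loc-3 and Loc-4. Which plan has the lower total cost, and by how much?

Plan B is cheaper by 247.

Plan A: {Loc-1}: P→Loc-1 3·15=45, Q→Loc-1 10·22=220, R→Loc-1 10·16=160, S→Loc-1 2·17=34, T→Loc-1 9·14=126, U→Loc-1 12·25=300. Service 885; fixed 33; total 918.
Plan B: {Loc-1, Loc-2, Loc-3, Loc-4}: P→Loc-1 3·15=45, Q→Loc-2 4·22=88, R→Loc-1 10·16=160, S→Loc-1 2·17=34, T→Loc-4 8·14=112, U→Loc-2 3·25=75. Service 514; fixed 157; total 671.
Difference: |918 − 671| = 247.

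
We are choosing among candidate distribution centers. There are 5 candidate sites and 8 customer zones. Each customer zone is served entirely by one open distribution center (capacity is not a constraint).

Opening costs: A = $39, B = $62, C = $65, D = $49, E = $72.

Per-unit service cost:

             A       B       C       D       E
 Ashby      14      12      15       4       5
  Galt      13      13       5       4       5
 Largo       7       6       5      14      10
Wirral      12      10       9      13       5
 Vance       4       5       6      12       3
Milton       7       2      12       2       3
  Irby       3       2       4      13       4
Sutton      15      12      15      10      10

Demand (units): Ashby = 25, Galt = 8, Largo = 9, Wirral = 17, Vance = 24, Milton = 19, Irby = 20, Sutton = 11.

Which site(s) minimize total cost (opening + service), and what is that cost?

For any fixed open set, each customer zone goes to its cheapest open site; total = fixed + service.
{B, E}: Ashby→E 5·25=125, Galt→E 5·8=40, Largo→B 6·9=54, Wirral→E 5·17=85, Vance→E 3·24=72, Milton→B 2·19=38, Irby→B 2·20=40, Sutton→E 10·11=110. Service 564; fixed 134; total 698.
{B, D, E}: service 531 + fixed 183 = 714
{A, D, E}: Ashby→D 4·25=100, Galt→D 4·8=32, Largo→A 7·9=63, Wirral→E 5·17=85, Vance→E 3·24=72, Milton→D 2·19=38, Irby→A 3·20=60, Sutton→D 10·11=110. Service 560; fixed 160; total 720.
{A, B, C, D, E}: Ashby→D 4·25=100, Galt→D 4·8=32, Largo→C 5·9=45, Wirral→E 5·17=85, Vance→E 3·24=72, Milton→B 2·19=38, Irby→B 2·20=40, Sutton→D 10·11=110. Service 522; fixed 287; total 809.
No other subset beats 698.

Open B and E; minimum total cost 698.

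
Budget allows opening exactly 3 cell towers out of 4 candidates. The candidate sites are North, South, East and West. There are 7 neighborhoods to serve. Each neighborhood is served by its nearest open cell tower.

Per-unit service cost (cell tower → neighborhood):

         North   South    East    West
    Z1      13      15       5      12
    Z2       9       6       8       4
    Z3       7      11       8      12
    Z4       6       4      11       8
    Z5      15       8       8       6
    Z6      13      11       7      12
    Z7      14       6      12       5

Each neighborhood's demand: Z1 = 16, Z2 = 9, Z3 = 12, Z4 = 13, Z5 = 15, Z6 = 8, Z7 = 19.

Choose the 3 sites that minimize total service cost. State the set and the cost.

Choose South, East and West; total service cost 505.

With exactly 3 open, each neighborhood uses its cheapest among the chosen.
{South, East, West}: Z1→East 5·16=80, Z2→West 4·9=36, Z3→East 8·12=96, Z4→South 4·13=52, Z5→West 6·15=90, Z6→East 7·8=56, Z7→West 5·19=95. Service cost 505.
{North, East, West}: service cost 519
{North, South, East}: service cost 560
Among all 4 size-3 choices, {South, East, West} is lowest.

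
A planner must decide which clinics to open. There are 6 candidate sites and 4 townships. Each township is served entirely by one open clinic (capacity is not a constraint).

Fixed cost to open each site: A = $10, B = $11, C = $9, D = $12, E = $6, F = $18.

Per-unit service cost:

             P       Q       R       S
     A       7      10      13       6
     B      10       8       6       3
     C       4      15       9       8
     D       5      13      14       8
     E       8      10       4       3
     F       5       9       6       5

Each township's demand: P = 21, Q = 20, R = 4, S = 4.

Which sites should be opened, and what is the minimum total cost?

Open B, C and E; minimum total cost 298.

For any fixed open set, each township goes to its cheapest open site; total = fixed + service.
{B, C, E}: P→C 4·21=84, Q→B 8·20=160, R→E 4·4=16, S→B 3·4=12. Service 272; fixed 26; total 298.
{B, C}: P→C 4·21=84, Q→B 8·20=160, R→B 6·4=24, S→B 3·4=12. Service 280; fixed 20; total 300.
{A, B, C, E}: service 272 + fixed 36 = 308
{A, B, C, D, E, F}: P→C 4·21=84, Q→B 8·20=160, R→E 4·4=16, S→B 3·4=12. Service 272; fixed 66; total 338.
No other subset beats 298.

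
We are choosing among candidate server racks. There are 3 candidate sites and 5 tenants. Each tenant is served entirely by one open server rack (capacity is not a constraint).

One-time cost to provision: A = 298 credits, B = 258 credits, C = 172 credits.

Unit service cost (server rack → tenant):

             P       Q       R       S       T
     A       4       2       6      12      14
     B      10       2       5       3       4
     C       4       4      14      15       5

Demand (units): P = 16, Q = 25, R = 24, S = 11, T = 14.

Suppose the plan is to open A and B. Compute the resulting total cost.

Each tenant is assigned to its cheapest site among the open ones.
{A, B}: P→A 4·16=64, Q→A 2·25=50, R→B 5·24=120, S→B 3·11=33, T→B 4·14=56. Service 323; fixed 556; total 879.

Total cost: 879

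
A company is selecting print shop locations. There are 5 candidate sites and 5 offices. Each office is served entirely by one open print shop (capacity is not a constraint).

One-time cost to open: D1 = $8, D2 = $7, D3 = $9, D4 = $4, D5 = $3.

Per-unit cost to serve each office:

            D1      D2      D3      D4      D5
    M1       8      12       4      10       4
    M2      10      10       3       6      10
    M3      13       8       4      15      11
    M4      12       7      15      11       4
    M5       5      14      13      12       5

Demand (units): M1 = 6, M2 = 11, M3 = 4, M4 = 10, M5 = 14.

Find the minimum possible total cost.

Minimum total cost: 195

For any fixed open set, each office goes to its cheapest open site; total = fixed + service.
{D3, D5}: M1→D3 4·6=24, M2→D3 3·11=33, M3→D3 4·4=16, M4→D5 4·10=40, M5→D5 5·14=70. Service 183; fixed 12; total 195.
{D3, D4, D5}: service 183 + fixed 16 = 199
{D2, D3, D5}: M1→D3 4·6=24, M2→D3 3·11=33, M3→D3 4·4=16, M4→D5 4·10=40, M5→D5 5·14=70. Service 183; fixed 19; total 202.
{D1, D2, D3, D4, D5}: M1→D3 4·6=24, M2→D3 3·11=33, M3→D3 4·4=16, M4→D5 4·10=40, M5→D1 5·14=70. Service 183; fixed 31; total 214.
No other subset beats 195.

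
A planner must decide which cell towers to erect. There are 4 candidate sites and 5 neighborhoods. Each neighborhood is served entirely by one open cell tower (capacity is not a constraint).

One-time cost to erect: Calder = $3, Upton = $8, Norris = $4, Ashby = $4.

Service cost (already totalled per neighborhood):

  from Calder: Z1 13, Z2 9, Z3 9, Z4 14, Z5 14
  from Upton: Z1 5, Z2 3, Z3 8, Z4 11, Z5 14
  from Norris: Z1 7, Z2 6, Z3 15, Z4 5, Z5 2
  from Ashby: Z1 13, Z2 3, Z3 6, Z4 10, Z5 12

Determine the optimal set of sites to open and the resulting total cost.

For any fixed open set, each neighborhood goes to its cheapest open site; total = fixed + service.
{Norris, Ashby}: Z1→Norris 7, Z2→Ashby 3, Z3→Ashby 6, Z4→Norris 5, Z5→Norris 2. Service 23; fixed 8; total 31.
{Calder, Norris, Ashby}: service 23 + fixed 11 = 34
{Upton, Norris}: service 23 + fixed 12 = 35
{Calder, Upton, Norris, Ashby}: service 21 + fixed 19 = 40
No other subset beats 31.

Open Norris and Ashby; minimum total cost 31.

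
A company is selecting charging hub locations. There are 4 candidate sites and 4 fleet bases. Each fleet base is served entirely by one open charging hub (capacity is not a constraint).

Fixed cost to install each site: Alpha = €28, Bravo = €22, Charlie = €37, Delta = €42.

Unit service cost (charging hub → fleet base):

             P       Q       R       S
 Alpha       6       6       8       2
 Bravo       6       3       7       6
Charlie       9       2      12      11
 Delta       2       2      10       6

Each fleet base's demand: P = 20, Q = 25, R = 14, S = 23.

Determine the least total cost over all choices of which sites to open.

For any fixed open set, each fleet base goes to its cheapest open site; total = fixed + service.
{Alpha, Delta}: P→Delta 2·20=40, Q→Delta 2·25=50, R→Alpha 8·14=112, S→Alpha 2·23=46. Service 248; fixed 70; total 318.
{Alpha, Bravo, Delta}: service 234 + fixed 92 = 326
{Alpha, Charlie, Delta}: service 248 + fixed 107 = 355
{Alpha, Bravo, Charlie, Delta}: service 234 + fixed 129 = 363
No other subset beats 318.

Minimum total cost: 318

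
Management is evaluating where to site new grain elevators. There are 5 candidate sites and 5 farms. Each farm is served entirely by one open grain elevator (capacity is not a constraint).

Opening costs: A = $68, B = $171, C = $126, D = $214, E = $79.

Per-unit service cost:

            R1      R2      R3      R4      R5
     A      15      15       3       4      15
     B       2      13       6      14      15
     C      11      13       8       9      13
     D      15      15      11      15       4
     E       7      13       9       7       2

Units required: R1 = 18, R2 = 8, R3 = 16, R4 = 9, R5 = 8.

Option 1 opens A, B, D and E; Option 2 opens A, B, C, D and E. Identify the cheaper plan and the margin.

Option 1: {A, B, D, E}: R1→B 2·18=36, R2→B 13·8=104, R3→A 3·16=48, R4→A 4·9=36, R5→E 2·8=16. Service 240; fixed 532; total 772.
Option 2: {A, B, C, D, E}: R1→B 2·18=36, R2→B 13·8=104, R3→A 3·16=48, R4→A 4·9=36, R5→E 2·8=16. Service 240; fixed 658; total 898.
Difference: |772 − 898| = 126.

Option 1 is cheaper by 126.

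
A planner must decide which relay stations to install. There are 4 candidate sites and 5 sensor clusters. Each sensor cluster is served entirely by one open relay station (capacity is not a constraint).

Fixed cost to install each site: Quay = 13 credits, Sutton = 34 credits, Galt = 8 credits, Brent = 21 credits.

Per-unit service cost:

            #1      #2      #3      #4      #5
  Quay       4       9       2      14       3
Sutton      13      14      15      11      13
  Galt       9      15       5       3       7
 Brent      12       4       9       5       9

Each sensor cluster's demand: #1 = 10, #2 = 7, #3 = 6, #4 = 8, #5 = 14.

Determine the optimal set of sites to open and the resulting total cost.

For any fixed open set, each sensor cluster goes to its cheapest open site; total = fixed + service.
{Quay, Galt, Brent}: #1→Quay 4·10=40, #2→Brent 4·7=28, #3→Quay 2·6=12, #4→Galt 3·8=24, #5→Quay 3·14=42. Service 146; fixed 42; total 188.
{Quay, Brent}: #1→Quay 4·10=40, #2→Brent 4·7=28, #3→Quay 2·6=12, #4→Brent 5·8=40, #5→Quay 3·14=42. Service 162; fixed 34; total 196.
{Quay, Galt}: #1→Quay 4·10=40, #2→Quay 9·7=63, #3→Quay 2·6=12, #4→Galt 3·8=24, #5→Quay 3·14=42. Service 181; fixed 21; total 202.
{Quay, Sutton, Galt, Brent}: service 146 + fixed 76 = 222
No other subset beats 188.

Open Quay, Galt and Brent; minimum total cost 188.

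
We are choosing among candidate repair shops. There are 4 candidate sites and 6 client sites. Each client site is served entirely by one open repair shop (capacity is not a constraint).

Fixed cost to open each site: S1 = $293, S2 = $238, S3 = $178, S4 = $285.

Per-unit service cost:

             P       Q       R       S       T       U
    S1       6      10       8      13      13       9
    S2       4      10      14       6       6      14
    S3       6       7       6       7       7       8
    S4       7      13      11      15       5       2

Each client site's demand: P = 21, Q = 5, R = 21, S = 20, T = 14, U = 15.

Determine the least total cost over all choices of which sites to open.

For any fixed open set, each client site goes to its cheapest open site; total = fixed + service.
{S3}: P→S3 6·21=126, Q→S3 7·5=35, R→S3 6·21=126, S→S3 7·20=140, T→S3 7·14=98, U→S3 8·15=120. Service 645; fixed 178; total 823.
{S2, S3}: service 569 + fixed 416 = 985
{S3, S4}: P→S3 6·21=126, Q→S3 7·5=35, R→S3 6·21=126, S→S3 7·20=140, T→S4 5·14=70, U→S4 2·15=30. Service 527; fixed 463; total 990.
{S1, S2, S3, S4}: service 465 + fixed 994 = 1459
No other subset beats 823.

Minimum total cost: 823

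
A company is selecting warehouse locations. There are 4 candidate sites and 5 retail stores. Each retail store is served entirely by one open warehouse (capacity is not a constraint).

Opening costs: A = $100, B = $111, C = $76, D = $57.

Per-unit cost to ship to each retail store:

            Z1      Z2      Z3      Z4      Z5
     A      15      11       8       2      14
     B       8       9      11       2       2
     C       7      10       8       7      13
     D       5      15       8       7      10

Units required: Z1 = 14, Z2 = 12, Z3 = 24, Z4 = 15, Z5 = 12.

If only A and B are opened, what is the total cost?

Each retail store is assigned to its cheapest site among the open ones.
{A, B}: Z1→B 8·14=112, Z2→B 9·12=108, Z3→A 8·24=192, Z4→A 2·15=30, Z5→B 2·12=24. Service 466; fixed 211; total 677.

Total cost: 677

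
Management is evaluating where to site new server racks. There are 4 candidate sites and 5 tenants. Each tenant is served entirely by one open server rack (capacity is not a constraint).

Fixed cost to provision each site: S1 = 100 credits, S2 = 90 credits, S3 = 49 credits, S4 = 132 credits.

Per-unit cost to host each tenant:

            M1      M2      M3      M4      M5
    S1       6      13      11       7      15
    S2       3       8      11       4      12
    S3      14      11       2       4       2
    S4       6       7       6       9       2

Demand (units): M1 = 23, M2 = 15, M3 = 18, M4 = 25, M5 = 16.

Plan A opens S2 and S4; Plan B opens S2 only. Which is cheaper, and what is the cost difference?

Plan A is cheaper by 133.

Plan A: {S2, S4}: M1→S2 3·23=69, M2→S4 7·15=105, M3→S4 6·18=108, M4→S2 4·25=100, M5→S4 2·16=32. Service 414; fixed 222; total 636.
Plan B: {S2}: M1→S2 3·23=69, M2→S2 8·15=120, M3→S2 11·18=198, M4→S2 4·25=100, M5→S2 12·16=192. Service 679; fixed 90; total 769.
Difference: |636 − 769| = 133.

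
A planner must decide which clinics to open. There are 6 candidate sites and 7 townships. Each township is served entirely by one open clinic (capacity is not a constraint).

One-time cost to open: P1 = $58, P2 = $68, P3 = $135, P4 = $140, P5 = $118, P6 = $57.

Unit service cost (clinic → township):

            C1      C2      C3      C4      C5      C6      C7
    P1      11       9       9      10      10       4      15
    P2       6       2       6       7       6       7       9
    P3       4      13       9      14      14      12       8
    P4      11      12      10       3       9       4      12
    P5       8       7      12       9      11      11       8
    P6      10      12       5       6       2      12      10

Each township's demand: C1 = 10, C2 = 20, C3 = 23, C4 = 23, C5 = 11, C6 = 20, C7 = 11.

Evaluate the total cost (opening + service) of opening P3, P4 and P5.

Total cost: 1116

Each township is assigned to its cheapest site among the open ones.
{P3, P4, P5}: C1→P3 4·10=40, C2→P5 7·20=140, C3→P3 9·23=207, C4→P4 3·23=69, C5→P4 9·11=99, C6→P4 4·20=80, C7→P3 8·11=88. Service 723; fixed 393; total 1116.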